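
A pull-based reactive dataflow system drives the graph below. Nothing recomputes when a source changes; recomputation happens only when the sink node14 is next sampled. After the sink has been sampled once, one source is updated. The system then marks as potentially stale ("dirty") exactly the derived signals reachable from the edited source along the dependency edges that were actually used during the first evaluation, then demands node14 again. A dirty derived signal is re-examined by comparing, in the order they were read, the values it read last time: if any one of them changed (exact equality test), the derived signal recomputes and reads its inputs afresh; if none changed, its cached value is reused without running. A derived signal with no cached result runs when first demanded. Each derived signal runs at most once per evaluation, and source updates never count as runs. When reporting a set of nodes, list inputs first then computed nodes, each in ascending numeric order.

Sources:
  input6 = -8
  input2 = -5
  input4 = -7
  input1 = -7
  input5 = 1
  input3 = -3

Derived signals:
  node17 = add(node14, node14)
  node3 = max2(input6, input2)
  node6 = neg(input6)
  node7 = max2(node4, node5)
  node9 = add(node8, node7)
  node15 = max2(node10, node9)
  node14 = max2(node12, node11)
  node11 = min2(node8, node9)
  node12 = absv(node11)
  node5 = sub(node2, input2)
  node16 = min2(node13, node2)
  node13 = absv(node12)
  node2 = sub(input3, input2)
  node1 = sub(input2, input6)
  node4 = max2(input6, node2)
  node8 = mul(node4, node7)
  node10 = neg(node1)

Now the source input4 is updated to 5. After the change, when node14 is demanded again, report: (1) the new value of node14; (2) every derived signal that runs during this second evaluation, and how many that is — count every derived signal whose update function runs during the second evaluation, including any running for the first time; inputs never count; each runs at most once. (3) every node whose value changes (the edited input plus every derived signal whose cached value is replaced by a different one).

New value of node14: 14.
Derived signals that run: none — 0 in total.
Values that change: input4.
Key observation: input4 is never demanded by the output, so the edit triggers no recomputation at all.

First evaluation (everything demanded from the output):
  node2 = sub(-3, -5) = 2
  node4 = max2(-8, 2) = 2
  node5 = sub(2, -5) = 7
  node7 = max2(2, 7) = 7
  node8 = mul(2, 7) = 14
  node9 = add(14, 7) = 21
  node11 = min2(14, 21) = 14
  node12 = absv(14) = 14
  node14 = max2(14, 14) = 14

Propagation after the edit:
  input4 feeds no computation that the output demands — nothing is marked dirty and nothing runs.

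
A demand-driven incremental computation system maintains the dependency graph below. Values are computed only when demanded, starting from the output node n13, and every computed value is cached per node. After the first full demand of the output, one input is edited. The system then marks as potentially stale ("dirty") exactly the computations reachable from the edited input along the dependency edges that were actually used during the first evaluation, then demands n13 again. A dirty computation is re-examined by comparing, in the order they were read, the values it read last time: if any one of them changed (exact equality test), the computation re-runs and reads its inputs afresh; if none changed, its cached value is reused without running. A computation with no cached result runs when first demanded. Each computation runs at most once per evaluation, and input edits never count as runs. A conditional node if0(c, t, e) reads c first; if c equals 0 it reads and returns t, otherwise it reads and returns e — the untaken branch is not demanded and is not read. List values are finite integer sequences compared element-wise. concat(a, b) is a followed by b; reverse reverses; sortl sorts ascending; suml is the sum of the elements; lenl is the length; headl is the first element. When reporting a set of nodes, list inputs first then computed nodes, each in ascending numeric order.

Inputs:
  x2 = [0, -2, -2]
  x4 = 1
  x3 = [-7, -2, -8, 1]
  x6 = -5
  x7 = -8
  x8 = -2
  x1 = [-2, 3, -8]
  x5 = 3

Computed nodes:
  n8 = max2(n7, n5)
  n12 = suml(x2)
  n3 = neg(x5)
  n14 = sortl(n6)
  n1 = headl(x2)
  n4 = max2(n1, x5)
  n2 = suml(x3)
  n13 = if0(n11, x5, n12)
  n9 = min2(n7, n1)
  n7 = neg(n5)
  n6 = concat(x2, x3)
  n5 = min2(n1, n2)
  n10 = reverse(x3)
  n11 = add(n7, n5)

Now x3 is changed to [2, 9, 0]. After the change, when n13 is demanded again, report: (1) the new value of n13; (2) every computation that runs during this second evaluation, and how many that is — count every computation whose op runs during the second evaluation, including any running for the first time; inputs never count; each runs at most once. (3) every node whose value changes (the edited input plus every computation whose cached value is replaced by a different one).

First evaluation (everything demanded from the output):
  n1 = headl([0, -2, -2]) = 0
  n2 = suml([-7, -2, -8, 1]) = -16
  n5 = min2(0, -16) = -16
  n7 = neg(-16) = 16
  n11 = add(16, -16) = 0
  n13 = if0(n11=0 -> then branch x5) = 3

Propagation after the edit:
  n2: runs — x3 [-7, -2, -8, 1]->[2, 9, 0]; result 11.
  n5: runs — n2 -16->11; result 0.
  n7: runs — n5 -16->0; result 0.
  n11: runs — n7 16->0; n5 -16->0; result 0 (same value as before).
  n13: checked — values it read are unchanged (n11 unchanged, x5 unchanged); reused cached 3 without running.

Key observation: the change is absorbed at n11 — it re-runs but produces the same value, and the output's value is unchanged.

New value of n13: 3.
Computations that run: n2, n5, n7, n11 — 4 in total.
Values that change: x3, n2, n5, n7.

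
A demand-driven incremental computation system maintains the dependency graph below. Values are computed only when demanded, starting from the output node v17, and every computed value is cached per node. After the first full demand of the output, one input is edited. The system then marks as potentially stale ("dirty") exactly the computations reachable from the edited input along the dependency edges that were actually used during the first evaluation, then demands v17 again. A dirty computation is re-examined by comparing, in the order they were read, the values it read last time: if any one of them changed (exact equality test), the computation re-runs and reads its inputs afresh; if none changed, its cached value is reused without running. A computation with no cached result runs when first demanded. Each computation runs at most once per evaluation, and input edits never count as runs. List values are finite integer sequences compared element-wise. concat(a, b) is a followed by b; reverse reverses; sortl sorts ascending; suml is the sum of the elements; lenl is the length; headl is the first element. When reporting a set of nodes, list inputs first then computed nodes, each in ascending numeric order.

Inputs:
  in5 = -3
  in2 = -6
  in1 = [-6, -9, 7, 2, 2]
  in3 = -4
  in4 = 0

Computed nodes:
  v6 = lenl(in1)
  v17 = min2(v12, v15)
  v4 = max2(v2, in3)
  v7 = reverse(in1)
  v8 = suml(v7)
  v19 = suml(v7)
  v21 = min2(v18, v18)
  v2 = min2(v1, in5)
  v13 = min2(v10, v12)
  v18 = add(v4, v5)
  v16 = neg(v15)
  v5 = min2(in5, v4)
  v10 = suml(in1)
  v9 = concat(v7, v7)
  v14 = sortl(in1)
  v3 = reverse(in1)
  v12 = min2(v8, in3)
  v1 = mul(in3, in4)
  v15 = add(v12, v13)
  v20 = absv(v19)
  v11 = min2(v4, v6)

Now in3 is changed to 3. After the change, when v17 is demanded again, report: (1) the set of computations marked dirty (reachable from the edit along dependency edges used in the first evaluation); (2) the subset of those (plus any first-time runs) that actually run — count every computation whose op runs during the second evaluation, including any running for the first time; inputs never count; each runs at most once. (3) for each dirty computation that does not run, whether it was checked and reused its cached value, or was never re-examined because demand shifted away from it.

Marked dirty: v12, v13, v15, v17.
Computations that run: v12 — 1 in total.
Checked but reused from cache: v13, v15, v17.
Key observation: the change is absorbed at v12 — it re-runs but produces the same value, and the output's value is unchanged.

First evaluation (everything demanded from the output):
  v7 = reverse([-6, -9, 7, 2, 2]) = [2, 2, 7, -9, -6]
  v8 = suml([2, 2, 7, -9, -6]) = -4
  v10 = suml([-6, -9, 7, 2, 2]) = -4
  v12 = min2(-4, -4) = -4
  v13 = min2(-4, -4) = -4
  v15 = add(-4, -4) = -8
  v17 = min2(-4, -8) = -8

Propagation after the edit:
  v12: runs — in3 -4->3; result -4 (same value as before).
  v13: checked — values it read are unchanged (v10 unchanged, v12 unchanged); reused cached -4 without running.
  v15: checked — values it read are unchanged (v12 unchanged, v13 unchanged); reused cached -8 without running.
  v17: checked — values it read are unchanged (v12 unchanged, v15 unchanged); reused cached -8 without running.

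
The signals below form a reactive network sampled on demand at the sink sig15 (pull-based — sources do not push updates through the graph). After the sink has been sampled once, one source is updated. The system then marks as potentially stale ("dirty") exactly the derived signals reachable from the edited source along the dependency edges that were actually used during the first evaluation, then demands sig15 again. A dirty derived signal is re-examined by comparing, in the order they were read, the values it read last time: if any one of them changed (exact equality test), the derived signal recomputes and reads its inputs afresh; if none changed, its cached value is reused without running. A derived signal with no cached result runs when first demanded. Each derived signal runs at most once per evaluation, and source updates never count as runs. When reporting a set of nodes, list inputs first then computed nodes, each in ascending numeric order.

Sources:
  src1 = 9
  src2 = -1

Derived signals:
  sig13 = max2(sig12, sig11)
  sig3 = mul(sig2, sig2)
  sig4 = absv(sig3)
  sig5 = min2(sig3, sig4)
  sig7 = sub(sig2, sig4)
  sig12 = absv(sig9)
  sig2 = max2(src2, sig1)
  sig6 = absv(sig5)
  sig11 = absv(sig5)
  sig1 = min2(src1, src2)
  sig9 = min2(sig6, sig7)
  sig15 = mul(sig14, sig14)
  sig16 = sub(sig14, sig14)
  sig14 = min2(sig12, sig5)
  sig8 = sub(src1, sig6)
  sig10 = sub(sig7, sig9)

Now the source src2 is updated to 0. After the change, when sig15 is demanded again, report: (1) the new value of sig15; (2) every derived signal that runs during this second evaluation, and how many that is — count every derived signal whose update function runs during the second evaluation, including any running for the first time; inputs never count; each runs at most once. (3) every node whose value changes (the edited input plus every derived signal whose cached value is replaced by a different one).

Initial pass — values computed on the first demand:
  sig1 = min2(9, -1) = -1
  sig2 = max2(-1, -1) = -1
  sig3 = mul(-1, -1) = 1
  sig4 = absv(1) = 1
  sig5 = min2(1, 1) = 1
  sig6 = absv(1) = 1
  sig7 = sub(-1, 1) = -2
  sig9 = min2(1, -2) = -2
  sig12 = absv(-2) = 2
  sig14 = min2(2, 1) = 1
  sig15 = mul(1, 1) = 1

Second demand — change propagation:
  sig1: re-runs because src2 -1->0; new result 0.
  sig2: re-runs because src2 -1->0; sig1 -1->0; new result 0.
  sig3: re-runs because sig2 -1->0; sig2 -1->0; new result 0.
  sig4: re-runs because sig3 1->0; new result 0.
  sig5: re-runs because sig3 1->0; sig4 1->0; new result 0.
  sig6: re-runs because sig5 1->0; new result 0.
  sig7: re-runs because sig2 -1->0; sig4 1->0; new result 0.
  sig9: re-runs because sig6 1->0; sig7 -2->0; new result 0.
  sig12: re-runs because sig9 -2->0; new result 0.
  sig14: re-runs because sig12 2->0; sig5 1->0; new result 0.
  sig15: re-runs because sig14 1->0; sig14 1->0; new result 0.

sig15 now evaluates to 0.
Run set: sig1, sig2, sig3, sig4, sig5, sig6, sig7, sig9, sig12, sig14, sig15 (11 run).
Changed values: src2, sig1, sig2, sig3, sig4, sig5, sig6, sig7, sig9, sig12, sig14, sig15.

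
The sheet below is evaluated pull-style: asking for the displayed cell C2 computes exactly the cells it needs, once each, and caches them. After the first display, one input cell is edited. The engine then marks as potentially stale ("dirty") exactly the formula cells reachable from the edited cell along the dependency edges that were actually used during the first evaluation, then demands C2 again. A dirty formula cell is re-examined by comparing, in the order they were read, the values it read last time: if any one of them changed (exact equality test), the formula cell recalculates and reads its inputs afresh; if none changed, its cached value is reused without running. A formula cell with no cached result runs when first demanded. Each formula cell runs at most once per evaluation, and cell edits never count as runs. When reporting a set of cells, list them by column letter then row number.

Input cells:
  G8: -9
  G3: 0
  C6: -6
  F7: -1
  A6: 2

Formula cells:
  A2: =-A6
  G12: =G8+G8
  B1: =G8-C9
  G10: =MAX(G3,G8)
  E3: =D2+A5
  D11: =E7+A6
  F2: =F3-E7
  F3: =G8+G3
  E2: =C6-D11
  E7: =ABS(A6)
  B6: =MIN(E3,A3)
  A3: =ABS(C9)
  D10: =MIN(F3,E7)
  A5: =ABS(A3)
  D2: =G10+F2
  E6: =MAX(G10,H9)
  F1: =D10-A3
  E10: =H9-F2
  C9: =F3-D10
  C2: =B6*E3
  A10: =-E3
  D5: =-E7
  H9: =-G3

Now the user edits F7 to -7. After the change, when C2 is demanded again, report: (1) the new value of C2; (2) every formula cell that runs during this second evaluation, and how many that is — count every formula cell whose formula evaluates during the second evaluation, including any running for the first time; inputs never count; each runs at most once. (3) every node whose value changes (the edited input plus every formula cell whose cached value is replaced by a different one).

Demanding C2 again yields 121.
0 formula cells run: none.
The nodes whose values change: F7.
Note the shortcut — nothing in the graph depends on F7 at all, so no recomputation happens.

First demand of the output computes:
  E7 = ABS(2) = 2
  F3 = -9 + 0 = -9
  D10 = MIN(-9, 2) = -9
  C9 = -9 - -9 = 0
  A3 = ABS(0) = 0
  A5 = ABS(0) = 0
  F2 = -9 - 2 = -11
  G10 = MAX(0, -9) = 0
  D2 = 0 + -11 = -11
  E3 = -11 + 0 = -11
  B6 = MIN(-11, 0) = -11
  C2 = -11 * -11 = 121

After the edit, cleaning proceeds:
  no node depends on F7 at all; the second demand re-runs nothing.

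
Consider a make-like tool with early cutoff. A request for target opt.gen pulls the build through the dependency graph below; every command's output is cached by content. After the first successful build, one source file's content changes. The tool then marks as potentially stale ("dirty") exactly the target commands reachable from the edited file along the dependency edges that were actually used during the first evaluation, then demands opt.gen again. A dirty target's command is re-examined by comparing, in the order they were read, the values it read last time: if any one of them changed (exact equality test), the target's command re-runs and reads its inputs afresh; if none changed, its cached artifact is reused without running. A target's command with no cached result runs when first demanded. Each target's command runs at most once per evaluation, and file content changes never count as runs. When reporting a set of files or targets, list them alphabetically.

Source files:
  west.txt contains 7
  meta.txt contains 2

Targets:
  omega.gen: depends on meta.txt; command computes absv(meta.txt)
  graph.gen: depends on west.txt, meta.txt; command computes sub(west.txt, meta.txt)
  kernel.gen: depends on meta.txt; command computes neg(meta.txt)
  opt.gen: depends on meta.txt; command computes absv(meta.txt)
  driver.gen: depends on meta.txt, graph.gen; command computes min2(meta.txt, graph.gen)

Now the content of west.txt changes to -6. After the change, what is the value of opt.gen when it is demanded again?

First demand of the output computes:
  opt.gen = absv(2) = 2

After the edit, cleaning proceeds:
  west.txt only reaches undemanded nodes; the second demand re-runs nothing.

Note the shortcut — west.txt feeds only undemanded nodes, so no recomputation happens.

Demanding opt.gen again yields 2.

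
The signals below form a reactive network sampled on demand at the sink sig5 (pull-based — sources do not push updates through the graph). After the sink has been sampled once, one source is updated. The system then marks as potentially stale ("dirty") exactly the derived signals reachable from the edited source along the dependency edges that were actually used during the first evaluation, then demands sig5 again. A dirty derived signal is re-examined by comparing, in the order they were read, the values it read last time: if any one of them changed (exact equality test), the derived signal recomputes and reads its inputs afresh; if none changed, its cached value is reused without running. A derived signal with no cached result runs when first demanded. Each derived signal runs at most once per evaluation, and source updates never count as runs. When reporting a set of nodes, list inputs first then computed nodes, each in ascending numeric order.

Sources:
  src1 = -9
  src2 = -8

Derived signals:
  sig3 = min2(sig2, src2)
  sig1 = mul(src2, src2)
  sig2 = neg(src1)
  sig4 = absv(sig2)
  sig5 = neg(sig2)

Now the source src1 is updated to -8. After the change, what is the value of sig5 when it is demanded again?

sig5 now evaluates to -8.

Initial pass — values computed on the first demand:
  sig2 = neg(-9) = 9
  sig5 = neg(9) = -9

Second demand — change propagation:
  sig2: re-runs because src1 -9->-8; new result 8.
  sig5: re-runs because sig2 9->8; new result -8.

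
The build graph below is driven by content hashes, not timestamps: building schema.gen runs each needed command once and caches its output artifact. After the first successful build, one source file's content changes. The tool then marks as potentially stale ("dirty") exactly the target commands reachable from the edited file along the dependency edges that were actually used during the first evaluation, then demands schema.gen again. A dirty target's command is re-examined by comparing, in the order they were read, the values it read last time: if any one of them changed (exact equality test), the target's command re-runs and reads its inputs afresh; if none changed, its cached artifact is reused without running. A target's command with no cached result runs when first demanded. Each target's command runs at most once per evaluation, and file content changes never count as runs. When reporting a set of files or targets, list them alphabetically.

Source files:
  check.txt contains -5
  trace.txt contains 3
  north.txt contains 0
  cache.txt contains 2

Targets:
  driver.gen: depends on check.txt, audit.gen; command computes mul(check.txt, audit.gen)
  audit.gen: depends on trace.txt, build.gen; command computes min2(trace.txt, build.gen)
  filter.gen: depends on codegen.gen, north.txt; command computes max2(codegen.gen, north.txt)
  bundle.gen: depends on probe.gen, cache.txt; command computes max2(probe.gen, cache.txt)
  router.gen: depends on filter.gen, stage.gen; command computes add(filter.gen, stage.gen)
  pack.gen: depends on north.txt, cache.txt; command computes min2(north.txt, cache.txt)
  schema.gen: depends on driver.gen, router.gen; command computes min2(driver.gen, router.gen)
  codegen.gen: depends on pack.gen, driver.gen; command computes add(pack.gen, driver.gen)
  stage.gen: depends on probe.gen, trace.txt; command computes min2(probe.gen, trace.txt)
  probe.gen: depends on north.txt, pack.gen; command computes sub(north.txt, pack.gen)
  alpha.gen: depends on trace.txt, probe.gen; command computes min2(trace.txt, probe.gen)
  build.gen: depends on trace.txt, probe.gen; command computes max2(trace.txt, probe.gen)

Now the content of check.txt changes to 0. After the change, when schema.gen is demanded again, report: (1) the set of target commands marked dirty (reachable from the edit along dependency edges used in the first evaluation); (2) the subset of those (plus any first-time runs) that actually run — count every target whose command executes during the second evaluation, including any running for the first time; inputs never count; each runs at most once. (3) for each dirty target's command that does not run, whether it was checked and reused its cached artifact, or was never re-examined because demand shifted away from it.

Dirty set: codegen.gen, driver.gen, filter.gen, router.gen, schema.gen.
Run set: codegen.gen, driver.gen, filter.gen, schema.gen (4 run).
Re-examined without running (cache reused): router.gen.
The important point: at router.gen every value read last time is unchanged, so the dirty flag clears without a run.

Initial pass — values computed on the first demand:
  pack.gen = min2(0, 2) = 0
  probe.gen = sub(0, 0) = 0
  build.gen = max2(3, 0) = 3
  audit.gen = min2(3, 3) = 3
  driver.gen = mul(-5, 3) = -15
  codegen.gen = add(0, -15) = -15
  filter.gen = max2(-15, 0) = 0
  stage.gen = min2(0, 3) = 0
  router.gen = add(0, 0) = 0
  schema.gen = min2(-15, 0) = -15

Second demand — change propagation:
  driver.gen: re-runs because check.txt -5->0; new result 0.
  codegen.gen: re-runs because driver.gen -15->0; new result 0.
  filter.gen: re-runs because codegen.gen -15->0; new result 0 (unchanged).
  router.gen: re-examined; everything it read last time is the same (filter.gen unchanged, stage.gen unchanged) — cache 0 kept, no run.
  schema.gen: re-runs because driver.gen -15->0; new result 0.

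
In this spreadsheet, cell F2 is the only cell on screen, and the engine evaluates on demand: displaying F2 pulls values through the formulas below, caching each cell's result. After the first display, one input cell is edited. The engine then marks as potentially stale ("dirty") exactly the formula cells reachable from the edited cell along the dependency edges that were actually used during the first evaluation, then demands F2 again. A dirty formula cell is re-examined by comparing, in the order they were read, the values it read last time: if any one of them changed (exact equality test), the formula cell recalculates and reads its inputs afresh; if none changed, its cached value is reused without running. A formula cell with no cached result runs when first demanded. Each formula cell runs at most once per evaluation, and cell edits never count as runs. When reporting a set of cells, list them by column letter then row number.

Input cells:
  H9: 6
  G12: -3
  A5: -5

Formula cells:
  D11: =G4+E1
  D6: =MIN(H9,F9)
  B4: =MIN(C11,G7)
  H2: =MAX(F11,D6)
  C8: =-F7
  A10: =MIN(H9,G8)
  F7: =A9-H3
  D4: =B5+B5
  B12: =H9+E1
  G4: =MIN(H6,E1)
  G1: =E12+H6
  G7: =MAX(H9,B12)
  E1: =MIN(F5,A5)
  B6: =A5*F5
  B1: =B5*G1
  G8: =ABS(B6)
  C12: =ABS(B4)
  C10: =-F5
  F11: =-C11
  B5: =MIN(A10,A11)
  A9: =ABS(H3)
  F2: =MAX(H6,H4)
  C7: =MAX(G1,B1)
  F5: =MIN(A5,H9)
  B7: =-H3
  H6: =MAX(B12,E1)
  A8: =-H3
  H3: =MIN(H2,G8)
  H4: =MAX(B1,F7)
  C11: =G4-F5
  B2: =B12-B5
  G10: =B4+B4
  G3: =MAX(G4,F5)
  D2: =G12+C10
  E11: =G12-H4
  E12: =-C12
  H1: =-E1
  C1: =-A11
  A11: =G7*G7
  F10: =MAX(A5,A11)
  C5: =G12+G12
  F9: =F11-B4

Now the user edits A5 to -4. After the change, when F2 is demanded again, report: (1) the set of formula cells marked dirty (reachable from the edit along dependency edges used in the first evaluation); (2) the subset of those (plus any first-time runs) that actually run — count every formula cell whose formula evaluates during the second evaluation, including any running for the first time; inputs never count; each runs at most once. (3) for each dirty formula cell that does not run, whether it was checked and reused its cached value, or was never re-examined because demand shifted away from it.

Initial pass — values computed on the first demand:
  F5 = MIN(-5, 6) = -5
  B6 = -5 * -5 = 25
  E1 = MIN(-5, -5) = -5
  B12 = 6 + -5 = 1
  G7 = MAX(6, 1) = 6
  A11 = 6 * 6 = 36
  G8 = ABS(25) = 25
  A10 = MIN(6, 25) = 6
  B5 = MIN(6, 36) = 6
  H6 = MAX(1, -5) = 1
  G4 = MIN(1, -5) = -5
  C11 = -5 - -5 = 0
  B4 = MIN(0, 6) = 0
  C12 = ABS(0) = 0
  E12 = -(0) = 0
  F11 = -(0) = 0
  F9 = 0 - 0 = 0
  D6 = MIN(6, 0) = 0
  G1 = 0 + 1 = 1
  B1 = 6 * 1 = 6
  H2 = MAX(0, 0) = 0
  H3 = MIN(0, 25) = 0
  A9 = ABS(0) = 0
  F7 = 0 - 0 = 0
  H4 = MAX(6, 0) = 6
  F2 = MAX(1, 6) = 6

Second demand — change propagation:
  F5: re-runs because A5 -5->-4; new result -4.
  B6: re-runs because A5 -5->-4; F5 -5->-4; new result 16.
  E1: re-runs because F5 -5->-4; A5 -5->-4; new result -4.
  B12: re-runs because E1 -5->-4; new result 2.
  G7: re-runs because B12 1->2; new result 6 (unchanged).
  A11: re-examined; everything it read last time is the same (G7 unchanged, G7 unchanged) — cache 36 kept, no run.
  G8: re-runs because B6 25->16; new result 16.
  A10: re-runs because G8 25->16; new result 6 (unchanged).
  B5: re-examined; everything it read last time is the same (A10 unchanged, A11 unchanged) — cache 6 kept, no run.
  H6: re-runs because B12 1->2; E1 -5->-4; new result 2.
  G4: re-runs because H6 1->2; E1 -5->-4; new result -4.
  C11: re-runs because G4 -5->-4; F5 -5->-4; new result 0 (unchanged).
  B4: re-examined; everything it read last time is the same (C11 unchanged, G7 unchanged) — cache 0 kept, no run.
  C12: re-examined; everything it read last time is the same (B4 unchanged) — cache 0 kept, no run.
  E12: re-examined; everything it read last time is the same (C12 unchanged) — cache 0 kept, no run.
  F11: re-examined; everything it read last time is the same (C11 unchanged) — cache 0 kept, no run.
  F9: re-examined; everything it read last time is the same (F11 unchanged, B4 unchanged) — cache 0 kept, no run.
  D6: re-examined; everything it read last time is the same (H9 unchanged, F9 unchanged) — cache 0 kept, no run.
  G1: re-runs because H6 1->2; new result 2.
  B1: re-runs because G1 1->2; new result 12.
  H2: re-examined; everything it read last time is the same (F11 unchanged, D6 unchanged) — cache 0 kept, no run.
  H3: re-runs because G8 25->16; new result 0 (unchanged).
  A9: re-examined; everything it read last time is the same (H3 unchanged) — cache 0 kept, no run.
  F7: re-examined; everything it read last time is the same (A9 unchanged, H3 unchanged) — cache 0 kept, no run.
  H4: re-runs because B1 6->12; new result 12.
  F2: re-runs because H6 1->2; H4 6->12; new result 12.

The important point: at F11 every value read last time is unchanged, so the dirty flag clears without a run.

Dirty set: A9, A10, A11, B1, B4, B5, B6, B12, C11, C12, D6, E1, E12, F2, F5, F7, F9, F11, G1, G4, G7, G8, H2, H3, H4, H6.
Run set: A10, B1, B6, B12, C11, E1, F2, F5, G1, G4, G7, G8, H3, H4, H6 (15 run).
Re-examined without running (cache reused): A9, A11, B4, B5, C12, D6, E12, F7, F9, F11, H2.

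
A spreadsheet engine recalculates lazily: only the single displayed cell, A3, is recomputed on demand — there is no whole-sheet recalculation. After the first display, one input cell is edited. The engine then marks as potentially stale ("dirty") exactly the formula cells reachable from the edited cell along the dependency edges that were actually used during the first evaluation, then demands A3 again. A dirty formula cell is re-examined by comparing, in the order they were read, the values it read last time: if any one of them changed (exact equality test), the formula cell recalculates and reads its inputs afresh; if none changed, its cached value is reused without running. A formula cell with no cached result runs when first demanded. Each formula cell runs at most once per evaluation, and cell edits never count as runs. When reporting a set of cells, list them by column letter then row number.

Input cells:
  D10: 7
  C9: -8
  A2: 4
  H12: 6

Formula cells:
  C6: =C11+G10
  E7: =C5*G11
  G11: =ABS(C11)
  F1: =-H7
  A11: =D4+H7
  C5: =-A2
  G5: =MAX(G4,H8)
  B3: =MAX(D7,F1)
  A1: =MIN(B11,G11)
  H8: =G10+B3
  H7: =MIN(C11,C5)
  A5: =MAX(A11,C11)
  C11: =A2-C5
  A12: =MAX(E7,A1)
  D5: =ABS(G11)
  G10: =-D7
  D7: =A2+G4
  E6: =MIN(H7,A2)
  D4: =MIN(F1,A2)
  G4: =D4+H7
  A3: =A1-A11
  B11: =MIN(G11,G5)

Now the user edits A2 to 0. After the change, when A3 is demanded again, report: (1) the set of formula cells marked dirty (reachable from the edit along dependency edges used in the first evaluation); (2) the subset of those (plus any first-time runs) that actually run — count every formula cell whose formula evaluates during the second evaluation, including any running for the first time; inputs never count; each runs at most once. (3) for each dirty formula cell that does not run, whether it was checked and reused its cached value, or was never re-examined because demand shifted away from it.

Marked dirty: A1, A3, A11, B3, B11, C5, C11, D4, D7, F1, G4, G5, G10, G11, H7, H8.
Formula cells that run: A1, A11, B3, B11, C5, C11, D4, D7, F1, G4, G10, G11, H7, H8 — 14 in total.
Checked but reused from cache: A3, G5.
Key observation: the cutoff stops propagation at G5 — its inputs' values are unchanged, so it reuses its cache.

First evaluation (everything demanded from the output):
  C5 = -(4) = -4
  C11 = 4 - -4 = 8
  G11 = ABS(8) = 8
  H7 = MIN(8, -4) = -4
  F1 = -(-4) = 4
  D4 = MIN(4, 4) = 4
  A11 = 4 + -4 = 0
  G4 = 4 + -4 = 0
  D7 = 4 + 0 = 4
  B3 = MAX(4, 4) = 4
  G10 = -(4) = -4
  H8 = -4 + 4 = 0
  G5 = MAX(0, 0) = 0
  B11 = MIN(8, 0) = 0
  A1 = MIN(0, 8) = 0
  A3 = 0 - 0 = 0

Propagation after the edit:
  C5: runs — A2 4->0; result 0.
  C11: runs — A2 4->0; C5 -4->0; result 0.
  G11: runs — C11 8->0; result 0.
  H7: runs — C11 8->0; C5 -4->0; result 0.
  F1: runs — H7 -4->0; result 0.
  D4: runs — F1 4->0; A2 4->0; result 0.
  A11: runs — D4 4->0; H7 -4->0; result 0 (same value as before).
  G4: runs — D4 4->0; H7 -4->0; result 0 (same value as before).
  D7: runs — A2 4->0; result 0.
  B3: runs — D7 4->0; F1 4->0; result 0.
  G10: runs — D7 4->0; result 0.
  H8: runs — G10 -4->0; B3 4->0; result 0 (same value as before).
  G5: checked — values it read are unchanged (G4 unchanged, H8 unchanged); reused cached 0 without running.
  B11: runs — G11 8->0; result 0 (same value as before).
  A1: runs — G11 8->0; result 0 (same value as before).
  A3: checked — values it read are unchanged (A1 unchanged, A11 unchanged); reused cached 0 without running.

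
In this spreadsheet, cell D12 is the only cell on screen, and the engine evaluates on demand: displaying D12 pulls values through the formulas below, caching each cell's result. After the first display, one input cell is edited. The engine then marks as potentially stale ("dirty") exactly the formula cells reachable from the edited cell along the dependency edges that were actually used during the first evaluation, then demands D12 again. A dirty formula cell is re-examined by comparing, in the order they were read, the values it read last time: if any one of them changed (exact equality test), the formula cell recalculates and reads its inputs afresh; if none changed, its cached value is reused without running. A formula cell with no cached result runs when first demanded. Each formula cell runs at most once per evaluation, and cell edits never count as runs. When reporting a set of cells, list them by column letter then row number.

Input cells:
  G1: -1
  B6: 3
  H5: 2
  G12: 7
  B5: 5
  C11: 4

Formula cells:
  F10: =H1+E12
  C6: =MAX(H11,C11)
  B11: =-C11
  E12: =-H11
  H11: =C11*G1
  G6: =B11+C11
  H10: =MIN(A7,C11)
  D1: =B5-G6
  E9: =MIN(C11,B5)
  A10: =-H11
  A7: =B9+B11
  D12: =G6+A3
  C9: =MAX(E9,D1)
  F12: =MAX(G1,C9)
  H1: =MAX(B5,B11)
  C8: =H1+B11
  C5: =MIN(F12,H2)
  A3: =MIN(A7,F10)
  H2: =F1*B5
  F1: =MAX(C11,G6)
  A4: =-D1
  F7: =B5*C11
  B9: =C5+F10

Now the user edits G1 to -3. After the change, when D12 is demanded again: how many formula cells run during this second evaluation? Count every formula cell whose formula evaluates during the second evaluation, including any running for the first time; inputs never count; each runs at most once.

Run set: A3, A7, B9, D12, E12, F10, F12, H11 (8 run).
The important point: at C5 every value read last time is unchanged, so the dirty flag clears without a run.

Initial pass — values computed on the first demand:
  B11 = -(4) = -4
  E9 = MIN(4, 5) = 4
  G6 = -4 + 4 = 0
  D1 = 5 - 0 = 5
  C9 = MAX(4, 5) = 5
  F1 = MAX(4, 0) = 4
  F12 = MAX(-1, 5) = 5
  H1 = MAX(5, -4) = 5
  H2 = 4 * 5 = 20
  C5 = MIN(5, 20) = 5
  H11 = 4 * -1 = -4
  E12 = -(-4) = 4
  F10 = 5 + 4 = 9
  B9 = 5 + 9 = 14
  A7 = 14 + -4 = 10
  A3 = MIN(10, 9) = 9
  D12 = 0 + 9 = 9

Second demand — change propagation:
  F12: re-runs because G1 -1->-3; new result 5 (unchanged).
  C5: re-examined; everything it read last time is the same (F12 unchanged, H2 unchanged) — cache 5 kept, no run.
  H11: re-runs because G1 -1->-3; new result -12.
  E12: re-runs because H11 -4->-12; new result 12.
  F10: re-runs because E12 4->12; new result 17.
  B9: re-runs because F10 9->17; new result 22.
  A7: re-runs because B9 14->22; new result 18.
  A3: re-runs because A7 10->18; F10 9->17; new result 17.
  D12: re-runs because A3 9->17; new result 17.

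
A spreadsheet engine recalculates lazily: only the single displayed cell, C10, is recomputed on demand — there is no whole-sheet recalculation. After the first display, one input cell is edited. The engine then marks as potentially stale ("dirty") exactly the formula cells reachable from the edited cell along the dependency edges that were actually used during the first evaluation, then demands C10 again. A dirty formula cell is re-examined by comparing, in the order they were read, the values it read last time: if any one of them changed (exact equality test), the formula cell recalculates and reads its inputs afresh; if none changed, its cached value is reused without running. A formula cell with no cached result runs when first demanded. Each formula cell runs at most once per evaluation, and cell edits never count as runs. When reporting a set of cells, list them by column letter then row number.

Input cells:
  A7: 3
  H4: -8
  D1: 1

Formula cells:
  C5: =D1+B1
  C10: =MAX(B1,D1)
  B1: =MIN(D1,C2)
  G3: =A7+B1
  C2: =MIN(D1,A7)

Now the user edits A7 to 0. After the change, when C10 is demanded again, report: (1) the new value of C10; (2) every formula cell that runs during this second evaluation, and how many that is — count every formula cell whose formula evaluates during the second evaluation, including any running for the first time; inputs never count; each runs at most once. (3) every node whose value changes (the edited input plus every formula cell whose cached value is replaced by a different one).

First evaluation (everything demanded from the output):
  C2 = MIN(1, 3) = 1
  B1 = MIN(1, 1) = 1
  C10 = MAX(1, 1) = 1

Propagation after the edit:
  C2: runs — A7 3->0; result 0.
  B1: runs — C2 1->0; result 0.
  C10: runs — B1 1->0; result 1 (same value as before).

New value of C10: 1.
Formula cells that run: B1, C2, C10 — 3 in total.
Values that change: A7, B1, C2.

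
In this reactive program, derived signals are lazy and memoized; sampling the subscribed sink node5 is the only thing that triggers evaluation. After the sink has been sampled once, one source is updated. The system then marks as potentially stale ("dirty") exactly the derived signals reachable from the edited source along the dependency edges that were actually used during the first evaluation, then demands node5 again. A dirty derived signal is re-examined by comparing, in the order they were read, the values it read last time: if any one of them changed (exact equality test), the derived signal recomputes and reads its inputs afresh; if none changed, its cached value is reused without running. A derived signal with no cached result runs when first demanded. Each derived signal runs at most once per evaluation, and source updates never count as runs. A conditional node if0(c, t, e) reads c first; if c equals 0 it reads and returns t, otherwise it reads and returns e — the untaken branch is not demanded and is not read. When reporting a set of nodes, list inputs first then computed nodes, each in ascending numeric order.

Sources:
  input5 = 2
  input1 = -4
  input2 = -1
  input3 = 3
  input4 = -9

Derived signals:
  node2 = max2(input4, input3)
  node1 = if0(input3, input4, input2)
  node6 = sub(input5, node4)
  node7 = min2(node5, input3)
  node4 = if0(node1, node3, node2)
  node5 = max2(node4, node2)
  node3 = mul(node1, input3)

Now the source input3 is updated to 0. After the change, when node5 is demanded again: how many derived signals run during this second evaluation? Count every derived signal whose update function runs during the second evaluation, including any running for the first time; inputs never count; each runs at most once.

First demand of the output computes:
  node1 = if0(input3=3 -> else branch input2) = -1
  node2 = max2(-9, 3) = 3
  node4 = if0(node1=-1 -> else branch node2) = 3
  node5 = max2(3, 3) = 3

After the edit, cleaning proceeds:
  node1: a read changed (input3 3->0) — executes, giving -9.
  node2: a read changed (input3 3->0) — executes, giving 0.
  node4: a read changed (node1 -1->-9; node2 3->0) — executes, giving 0.
  node5: a read changed (node4 3->0; node2 3->0) — executes, giving 0.

4 derived signals run: node1, node2, node4, node5.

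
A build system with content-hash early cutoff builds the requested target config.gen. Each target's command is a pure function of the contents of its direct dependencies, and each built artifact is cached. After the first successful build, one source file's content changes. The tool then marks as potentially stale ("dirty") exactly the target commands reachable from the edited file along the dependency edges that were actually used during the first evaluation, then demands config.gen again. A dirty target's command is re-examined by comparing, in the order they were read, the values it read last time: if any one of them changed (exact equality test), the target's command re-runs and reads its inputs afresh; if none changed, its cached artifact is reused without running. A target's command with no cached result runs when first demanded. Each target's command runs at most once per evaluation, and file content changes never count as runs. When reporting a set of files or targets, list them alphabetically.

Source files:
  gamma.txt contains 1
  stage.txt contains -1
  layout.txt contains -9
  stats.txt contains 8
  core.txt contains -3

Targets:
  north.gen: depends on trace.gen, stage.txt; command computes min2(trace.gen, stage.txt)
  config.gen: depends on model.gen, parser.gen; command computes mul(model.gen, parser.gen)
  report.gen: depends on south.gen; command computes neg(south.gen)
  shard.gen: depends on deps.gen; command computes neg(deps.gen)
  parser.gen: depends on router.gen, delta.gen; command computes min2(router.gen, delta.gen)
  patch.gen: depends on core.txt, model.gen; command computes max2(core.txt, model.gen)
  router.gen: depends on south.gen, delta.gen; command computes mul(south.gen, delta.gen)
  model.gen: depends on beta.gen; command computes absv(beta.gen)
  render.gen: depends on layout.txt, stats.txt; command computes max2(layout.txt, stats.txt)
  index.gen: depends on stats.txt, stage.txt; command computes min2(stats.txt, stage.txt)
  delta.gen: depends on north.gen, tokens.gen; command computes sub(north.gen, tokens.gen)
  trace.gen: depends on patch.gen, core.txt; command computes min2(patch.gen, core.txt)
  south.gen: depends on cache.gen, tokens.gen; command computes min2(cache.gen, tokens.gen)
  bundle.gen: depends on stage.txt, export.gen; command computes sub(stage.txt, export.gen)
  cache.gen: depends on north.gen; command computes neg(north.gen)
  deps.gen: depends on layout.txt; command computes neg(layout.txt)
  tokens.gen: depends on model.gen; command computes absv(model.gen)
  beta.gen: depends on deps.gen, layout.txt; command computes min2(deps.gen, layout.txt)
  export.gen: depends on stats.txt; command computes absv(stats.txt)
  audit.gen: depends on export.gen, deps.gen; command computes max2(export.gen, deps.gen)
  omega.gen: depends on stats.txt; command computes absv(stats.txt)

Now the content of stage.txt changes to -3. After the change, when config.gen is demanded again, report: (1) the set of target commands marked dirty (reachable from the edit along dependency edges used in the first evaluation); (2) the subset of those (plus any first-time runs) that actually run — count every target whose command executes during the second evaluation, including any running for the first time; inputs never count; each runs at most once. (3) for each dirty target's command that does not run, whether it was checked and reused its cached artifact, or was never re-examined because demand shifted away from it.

First evaluation (everything demanded from the output):
  deps.gen = neg(-9) = 9
  beta.gen = min2(9, -9) = -9
  model.gen = absv(-9) = 9
  patch.gen = max2(-3, 9) = 9
  tokens.gen = absv(9) = 9
  trace.gen = min2(9, -3) = -3
  north.gen = min2(-3, -1) = -3
  cache.gen = neg(-3) = 3
  delta.gen = sub(-3, 9) = -12
  south.gen = min2(3, 9) = 3
  router.gen = mul(3, -12) = -36
  parser.gen = min2(-36, -12) = -36
  config.gen = mul(9, -36) = -324

Propagation after the edit:
  north.gen: runs — stage.txt -1->-3; result -3 (same value as before).
  cache.gen: checked — values it read are unchanged (north.gen unchanged); reused cached 3 without running.
  delta.gen: checked — values it read are unchanged (north.gen unchanged, tokens.gen unchanged); reused cached -12 without running.
  south.gen: checked — values it read are unchanged (cache.gen unchanged, tokens.gen unchanged); reused cached 3 without running.
  router.gen: checked — values it read are unchanged (south.gen unchanged, delta.gen unchanged); reused cached -36 without running.
  parser.gen: checked — values it read are unchanged (router.gen unchanged, delta.gen unchanged); reused cached -36 without running.
  config.gen: checked — values it read are unchanged (model.gen unchanged, parser.gen unchanged); reused cached -324 without running.

Key observation: the change is absorbed at north.gen — it re-runs but produces the same value, and the output's value is unchanged.

Marked dirty: cache.gen, config.gen, delta.gen, north.gen, parser.gen, router.gen, south.gen.
Target commands that run: north.gen — 1 in total.
Checked but reused from cache: cache.gen, config.gen, delta.gen, parser.gen, router.gen, south.gen.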